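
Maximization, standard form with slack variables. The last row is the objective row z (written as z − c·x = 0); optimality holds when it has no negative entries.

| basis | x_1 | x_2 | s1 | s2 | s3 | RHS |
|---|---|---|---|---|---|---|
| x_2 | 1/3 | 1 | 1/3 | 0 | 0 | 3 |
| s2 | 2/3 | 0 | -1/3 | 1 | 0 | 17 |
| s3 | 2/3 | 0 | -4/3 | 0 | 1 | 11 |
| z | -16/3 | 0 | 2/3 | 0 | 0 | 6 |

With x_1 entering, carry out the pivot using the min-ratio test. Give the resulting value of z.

54

Ratio test on column x_1 — row 1: 3/(1/3) = 9; row 2: 17/(2/3) = 51/2; row 3: 11/(2/3) = 33/2. Minimum is 9 at row 1 (x_2 leaves); pivot element 1/3.
Pivot on row 1; the z-row RHS becomes 6 − (-16/3)·9 = 54.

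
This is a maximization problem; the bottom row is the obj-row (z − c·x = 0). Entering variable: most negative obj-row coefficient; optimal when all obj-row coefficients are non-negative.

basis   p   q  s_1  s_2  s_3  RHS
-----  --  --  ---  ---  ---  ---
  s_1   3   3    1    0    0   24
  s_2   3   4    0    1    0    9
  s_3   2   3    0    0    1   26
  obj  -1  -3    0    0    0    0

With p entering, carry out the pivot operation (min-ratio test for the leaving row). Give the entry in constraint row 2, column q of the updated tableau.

Ratio test on column p — row 1: 24/3 = 8; row 2: 9/3 = 3; row 3: 26/2 = 13. Minimum is 3 at row 2 (s_2 leaves); pivot element 3.
Divide row 2 by 3; eliminate column p from the other rows.
In the new row 2, the q entry is the old entry divided by the pivot: 4/3 = 4/3.

4/3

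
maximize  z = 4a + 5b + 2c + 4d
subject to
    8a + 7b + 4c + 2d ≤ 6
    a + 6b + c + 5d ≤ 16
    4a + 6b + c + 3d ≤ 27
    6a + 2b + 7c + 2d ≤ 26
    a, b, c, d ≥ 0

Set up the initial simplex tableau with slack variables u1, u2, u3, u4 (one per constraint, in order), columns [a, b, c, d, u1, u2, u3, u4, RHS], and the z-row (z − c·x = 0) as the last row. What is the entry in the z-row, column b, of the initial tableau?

The z-row carries the negated objective coefficients: the b entry is -5.

-5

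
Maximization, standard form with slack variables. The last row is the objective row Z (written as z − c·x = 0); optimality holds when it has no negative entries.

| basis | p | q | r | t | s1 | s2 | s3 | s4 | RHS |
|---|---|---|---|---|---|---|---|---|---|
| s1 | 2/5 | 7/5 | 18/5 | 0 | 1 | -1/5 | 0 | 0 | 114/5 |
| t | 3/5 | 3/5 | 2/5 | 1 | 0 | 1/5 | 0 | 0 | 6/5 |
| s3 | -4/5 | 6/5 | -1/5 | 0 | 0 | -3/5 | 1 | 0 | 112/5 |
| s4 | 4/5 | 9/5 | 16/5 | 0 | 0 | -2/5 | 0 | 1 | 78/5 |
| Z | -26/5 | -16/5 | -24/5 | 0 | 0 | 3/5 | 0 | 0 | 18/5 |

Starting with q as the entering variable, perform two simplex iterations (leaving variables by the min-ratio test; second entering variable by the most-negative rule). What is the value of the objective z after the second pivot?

18

Ratio test on column q — row 1: (114/5)/(7/5) = 114/7; row 2: (6/5)/(3/5) = 2; row 3: (112/5)/(6/5) = 56/3; row 4: (78/5)/(9/5) = 26/3. Minimum is 2 at row 2 (t leaves); pivot element 3/5.
Pivot on row 2; the Z-row RHS becomes 18/5 − (-16/5)·2 = 10.
Next entering variable (most negative Z-row entry -8/3): r.
Ratio test on column r — row 1: 20/(8/3) = 15/2; row 2: 2/(2/3) = 3; row 3: entry -1 ≤ 0; row 4: 12/2 = 6. Minimum is 3 at row 2 (q leaves); pivot element 2/3.
After the second pivot the Z-row RHS is 10 − (-8/3)·3 = 18.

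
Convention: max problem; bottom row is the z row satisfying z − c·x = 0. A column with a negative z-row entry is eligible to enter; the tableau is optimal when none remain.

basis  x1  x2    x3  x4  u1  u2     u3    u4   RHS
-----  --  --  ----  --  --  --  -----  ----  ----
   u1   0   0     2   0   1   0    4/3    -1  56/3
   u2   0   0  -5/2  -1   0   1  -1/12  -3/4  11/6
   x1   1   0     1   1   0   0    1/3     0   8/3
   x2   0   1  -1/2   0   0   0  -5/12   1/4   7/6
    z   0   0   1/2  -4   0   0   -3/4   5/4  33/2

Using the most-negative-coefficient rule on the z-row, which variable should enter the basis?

x4

Negative z-row entries: x4: -4, u3: -3/4.
The most negative is -4 in column x4, so x4 enters.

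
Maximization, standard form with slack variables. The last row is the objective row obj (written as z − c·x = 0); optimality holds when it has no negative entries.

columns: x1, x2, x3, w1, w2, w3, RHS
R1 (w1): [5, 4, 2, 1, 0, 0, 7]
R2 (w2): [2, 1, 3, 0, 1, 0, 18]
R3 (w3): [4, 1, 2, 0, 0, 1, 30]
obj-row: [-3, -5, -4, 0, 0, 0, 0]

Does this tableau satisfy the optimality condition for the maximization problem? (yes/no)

no

The obj-row has a negative entry -5 in column x2, so it is not optimal.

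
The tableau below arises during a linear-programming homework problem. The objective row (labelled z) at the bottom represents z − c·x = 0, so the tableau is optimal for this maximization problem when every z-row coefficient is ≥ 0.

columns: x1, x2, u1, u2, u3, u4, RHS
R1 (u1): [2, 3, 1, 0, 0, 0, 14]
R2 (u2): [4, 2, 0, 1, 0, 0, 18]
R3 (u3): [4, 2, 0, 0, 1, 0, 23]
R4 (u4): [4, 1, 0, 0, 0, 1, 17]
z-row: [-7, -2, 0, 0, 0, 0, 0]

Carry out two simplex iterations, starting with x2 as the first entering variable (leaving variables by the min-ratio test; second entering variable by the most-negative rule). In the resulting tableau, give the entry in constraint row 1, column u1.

Ratio test on column x2 — row 1: 14/3 = 14/3; row 2: 18/2 = 9; row 3: 23/2 = 23/2; row 4: 17/1 = 17. Minimum is 14/3 at row 1 (u1 leaves); pivot element 3.
Divide row 1 by 3; eliminate column x2 from the other rows.
Second iteration: most negative z-row entry is -17/3 in column x1, so x1 enters.
Ratio test on column x1 — row 1: (14/3)/(2/3) = 7; row 2: (26/3)/(8/3) = 13/4; row 3: (41/3)/(8/3) = 41/8; row 4: (37/3)/(10/3) = 37/10. Minimum is 13/4 at row 2 (u2 leaves); pivot element 8/3.
Divide row 2 by 8/3; eliminate column x1 from the other rows.
After both pivots, the entry at constraint row 1, column u1 is 1/2.

1/2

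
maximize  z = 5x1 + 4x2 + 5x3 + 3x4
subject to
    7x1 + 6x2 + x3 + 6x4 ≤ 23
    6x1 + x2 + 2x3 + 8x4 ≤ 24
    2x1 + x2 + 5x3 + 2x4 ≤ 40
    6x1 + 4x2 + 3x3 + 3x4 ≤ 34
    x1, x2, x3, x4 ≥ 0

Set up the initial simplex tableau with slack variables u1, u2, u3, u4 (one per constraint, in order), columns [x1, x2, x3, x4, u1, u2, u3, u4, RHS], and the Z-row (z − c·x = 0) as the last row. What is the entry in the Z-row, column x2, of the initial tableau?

-4

The Z-row carries the negated objective coefficients: the x2 entry is -4.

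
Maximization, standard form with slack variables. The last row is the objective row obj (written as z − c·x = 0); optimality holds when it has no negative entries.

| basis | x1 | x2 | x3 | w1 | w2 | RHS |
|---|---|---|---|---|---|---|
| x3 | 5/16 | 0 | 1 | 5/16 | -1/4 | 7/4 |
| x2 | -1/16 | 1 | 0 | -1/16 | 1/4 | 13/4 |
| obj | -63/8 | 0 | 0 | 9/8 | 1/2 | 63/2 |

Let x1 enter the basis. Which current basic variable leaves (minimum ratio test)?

Column x1 entries and ratios — x3: (7/4)/(5/16) = 28/5; x2: -1/16 ≤ 0, skip.
Smallest ratio is 28/5 in the row of x3, so x3 leaves.

x3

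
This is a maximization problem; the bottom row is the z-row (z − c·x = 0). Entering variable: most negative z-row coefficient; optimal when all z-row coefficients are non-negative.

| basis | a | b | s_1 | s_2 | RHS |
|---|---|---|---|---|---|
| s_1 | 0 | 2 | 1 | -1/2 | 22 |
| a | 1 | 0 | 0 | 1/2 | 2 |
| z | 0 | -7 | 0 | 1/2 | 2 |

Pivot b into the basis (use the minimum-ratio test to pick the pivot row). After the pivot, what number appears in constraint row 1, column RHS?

Ratio test on column b — row 1: 22/2 = 11; row 2: entry 0 ≤ 0. Minimum is 11 at row 1 (s_1 leaves); pivot element 2.
Divide row 1 by 2; eliminate column b from the other rows.
In the new row 1, the RHS entry is the old entry divided by the pivot: 22/2 = 11.

11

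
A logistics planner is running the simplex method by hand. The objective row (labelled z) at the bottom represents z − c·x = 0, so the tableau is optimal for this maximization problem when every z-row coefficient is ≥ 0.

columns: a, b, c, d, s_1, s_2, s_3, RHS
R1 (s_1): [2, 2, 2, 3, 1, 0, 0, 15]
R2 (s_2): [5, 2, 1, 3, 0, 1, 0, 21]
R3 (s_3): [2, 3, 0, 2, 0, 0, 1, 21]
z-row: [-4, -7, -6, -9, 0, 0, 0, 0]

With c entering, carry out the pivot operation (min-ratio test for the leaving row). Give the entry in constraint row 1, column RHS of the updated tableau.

15/2

Ratio test on column c — row 1: 15/2 = 15/2; row 2: 21/1 = 21; row 3: entry 0 ≤ 0. Minimum is 15/2 at row 1 (s_1 leaves); pivot element 2.
Divide row 1 by 2; eliminate column c from the other rows.
In the new row 1, the RHS entry is the old entry divided by the pivot: 15/2 = 15/2.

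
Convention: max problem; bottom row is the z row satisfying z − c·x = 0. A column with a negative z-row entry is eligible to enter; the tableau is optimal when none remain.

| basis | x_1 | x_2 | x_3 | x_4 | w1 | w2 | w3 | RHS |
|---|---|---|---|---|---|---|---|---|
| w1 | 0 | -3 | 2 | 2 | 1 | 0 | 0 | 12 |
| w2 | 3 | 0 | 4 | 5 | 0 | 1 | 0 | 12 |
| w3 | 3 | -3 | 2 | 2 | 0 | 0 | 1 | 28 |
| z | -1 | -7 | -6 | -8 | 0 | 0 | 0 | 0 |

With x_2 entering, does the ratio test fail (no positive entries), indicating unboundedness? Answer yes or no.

yes

Every constraint-row entry in column x_2 is ≤ 0, so increasing x_2 is unbounded.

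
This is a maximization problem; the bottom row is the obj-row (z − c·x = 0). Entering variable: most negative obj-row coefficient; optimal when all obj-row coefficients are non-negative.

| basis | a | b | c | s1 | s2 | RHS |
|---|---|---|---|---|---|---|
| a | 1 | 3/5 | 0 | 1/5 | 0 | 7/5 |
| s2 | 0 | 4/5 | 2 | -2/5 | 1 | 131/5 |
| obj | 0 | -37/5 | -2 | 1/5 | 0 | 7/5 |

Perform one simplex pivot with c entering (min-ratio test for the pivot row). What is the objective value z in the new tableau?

Ratio test on column c — row 1: entry 0 ≤ 0; row 2: (131/5)/2 = 131/10. Minimum is 131/10 at row 2 (s2 leaves); pivot element 2.
Pivot on row 2; the obj-row RHS becomes 7/5 − (-2)·(131/10) = 138/5.

138/5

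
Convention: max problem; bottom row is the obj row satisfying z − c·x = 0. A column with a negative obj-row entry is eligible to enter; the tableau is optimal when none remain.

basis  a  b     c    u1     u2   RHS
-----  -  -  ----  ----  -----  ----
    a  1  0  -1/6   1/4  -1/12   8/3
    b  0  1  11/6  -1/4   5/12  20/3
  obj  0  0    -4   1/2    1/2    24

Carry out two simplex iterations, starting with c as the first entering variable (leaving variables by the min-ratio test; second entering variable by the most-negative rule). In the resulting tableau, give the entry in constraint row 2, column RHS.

28/5

Ratio test on column c — row 1: entry -1/6 ≤ 0; row 2: (20/3)/(11/6) = 40/11. Minimum is 40/11 at row 2 (b leaves); pivot element 11/6.
Divide row 2 by 11/6; eliminate column c from the other rows.
Second iteration: most negative obj-row entry is -1/22 in column u1, so u1 enters.
Ratio test on column u1 — row 1: (36/11)/(5/22) = 72/5; row 2: entry -3/22 ≤ 0. Minimum is 72/5 at row 1 (a leaves); pivot element 5/22.
Divide row 1 by 5/22; eliminate column u1 from the other rows.
After both pivots, the entry at constraint row 2, column RHS is 28/5.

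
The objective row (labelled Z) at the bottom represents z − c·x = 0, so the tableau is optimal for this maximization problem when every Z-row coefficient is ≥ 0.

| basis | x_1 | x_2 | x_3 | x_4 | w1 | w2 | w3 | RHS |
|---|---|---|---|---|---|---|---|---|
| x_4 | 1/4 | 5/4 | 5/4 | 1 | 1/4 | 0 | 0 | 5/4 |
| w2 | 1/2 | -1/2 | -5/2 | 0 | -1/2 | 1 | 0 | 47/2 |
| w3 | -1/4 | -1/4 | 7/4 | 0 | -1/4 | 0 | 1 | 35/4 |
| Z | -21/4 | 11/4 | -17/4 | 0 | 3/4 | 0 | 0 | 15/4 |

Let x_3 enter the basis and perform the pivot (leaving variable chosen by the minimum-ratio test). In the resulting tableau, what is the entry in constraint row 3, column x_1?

Ratio test on column x_3 — row 1: (5/4)/(5/4) = 1; row 2: entry -5/2 ≤ 0; row 3: (35/4)/(7/4) = 5. Minimum is 1 at row 1 (x_4 leaves); pivot element 5/4.
Divide row 1 by 5/4; eliminate column x_3 from the other rows.
Row 3 update in column x_1: -1/4 − (7/4)·(1/5) = -3/5.

-3/5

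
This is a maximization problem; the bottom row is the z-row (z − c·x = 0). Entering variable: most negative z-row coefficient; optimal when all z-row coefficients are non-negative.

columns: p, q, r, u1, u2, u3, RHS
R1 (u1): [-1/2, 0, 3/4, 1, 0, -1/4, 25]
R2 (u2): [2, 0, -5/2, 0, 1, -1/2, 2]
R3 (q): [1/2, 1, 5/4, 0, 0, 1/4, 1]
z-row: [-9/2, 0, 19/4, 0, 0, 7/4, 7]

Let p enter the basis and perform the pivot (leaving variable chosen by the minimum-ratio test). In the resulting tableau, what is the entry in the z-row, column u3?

Ratio test on column p — row 1: entry -1/2 ≤ 0; row 2: 2/2 = 1; row 3: 1/(1/2) = 2. Minimum is 1 at row 2 (u2 leaves); pivot element 2.
Divide row 2 by 2; eliminate column p from the other rows.
z-row update in column u3: 7/4 − (-9/2)·(-1/4) = 5/8.

5/8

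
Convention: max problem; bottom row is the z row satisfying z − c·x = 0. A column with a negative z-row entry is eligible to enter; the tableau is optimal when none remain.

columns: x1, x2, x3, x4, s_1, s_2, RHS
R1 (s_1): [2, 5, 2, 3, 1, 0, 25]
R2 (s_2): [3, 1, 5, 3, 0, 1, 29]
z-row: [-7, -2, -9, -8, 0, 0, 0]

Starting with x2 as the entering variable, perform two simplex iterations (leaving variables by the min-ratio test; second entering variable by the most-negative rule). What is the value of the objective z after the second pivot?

1214/23

Ratio test on column x2 — row 1: 25/5 = 5; row 2: 29/1 = 29. Minimum is 5 at row 1 (s_1 leaves); pivot element 5.
Pivot on row 1; the z-row RHS becomes 0 − (-2)·5 = 10.
Next entering variable (most negative z-row entry -41/5): x3.
Ratio test on column x3 — row 1: 5/(2/5) = 25/2; row 2: 24/(23/5) = 120/23. Minimum is 120/23 at row 2 (s_2 leaves); pivot element 23/5.
After the second pivot the z-row RHS is 10 − (-41/5)·(120/23) = 1214/23.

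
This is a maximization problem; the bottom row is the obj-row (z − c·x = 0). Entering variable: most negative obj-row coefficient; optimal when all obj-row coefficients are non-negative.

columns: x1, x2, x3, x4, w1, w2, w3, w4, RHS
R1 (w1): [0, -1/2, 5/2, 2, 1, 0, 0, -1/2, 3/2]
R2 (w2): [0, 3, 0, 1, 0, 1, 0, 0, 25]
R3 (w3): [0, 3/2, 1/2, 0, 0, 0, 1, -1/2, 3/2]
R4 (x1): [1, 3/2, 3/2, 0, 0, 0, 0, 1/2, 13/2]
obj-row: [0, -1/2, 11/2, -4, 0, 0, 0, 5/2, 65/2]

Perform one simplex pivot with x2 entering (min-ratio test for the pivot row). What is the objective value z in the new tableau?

Ratio test on column x2 — row 1: entry -1/2 ≤ 0; row 2: 25/3 = 25/3; row 3: (3/2)/(3/2) = 1; row 4: (13/2)/(3/2) = 13/3. Minimum is 1 at row 3 (w3 leaves); pivot element 3/2.
Pivot on row 3; the obj-row RHS becomes 65/2 − (-1/2)·1 = 33.

33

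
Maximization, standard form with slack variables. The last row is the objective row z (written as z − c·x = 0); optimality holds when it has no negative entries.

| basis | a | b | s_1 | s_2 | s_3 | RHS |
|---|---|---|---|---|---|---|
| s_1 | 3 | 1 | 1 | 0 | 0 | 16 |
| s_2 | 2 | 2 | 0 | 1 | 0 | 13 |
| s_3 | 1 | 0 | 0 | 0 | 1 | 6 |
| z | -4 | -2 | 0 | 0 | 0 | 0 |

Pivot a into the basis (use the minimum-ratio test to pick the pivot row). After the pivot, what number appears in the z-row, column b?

Ratio test on column a — row 1: 16/3 = 16/3; row 2: 13/2 = 13/2; row 3: 6/1 = 6. Minimum is 16/3 at row 1 (s_1 leaves); pivot element 3.
Divide row 1 by 3; eliminate column a from the other rows.
z-row update in column b: -2 − (-4)·(1/3) = -2/3.

-2/3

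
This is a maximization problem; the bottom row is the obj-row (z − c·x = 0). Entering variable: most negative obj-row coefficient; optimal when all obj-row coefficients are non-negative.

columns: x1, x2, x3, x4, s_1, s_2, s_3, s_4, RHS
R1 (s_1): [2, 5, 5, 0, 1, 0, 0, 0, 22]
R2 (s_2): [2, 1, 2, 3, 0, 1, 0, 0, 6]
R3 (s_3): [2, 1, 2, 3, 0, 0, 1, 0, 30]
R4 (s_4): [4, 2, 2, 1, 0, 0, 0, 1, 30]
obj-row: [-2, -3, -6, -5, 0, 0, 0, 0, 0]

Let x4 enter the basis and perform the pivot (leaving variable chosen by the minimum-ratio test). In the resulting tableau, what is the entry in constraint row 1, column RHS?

Ratio test on column x4 — row 1: entry 0 ≤ 0; row 2: 6/3 = 2; row 3: 30/3 = 10; row 4: 30/1 = 30. Minimum is 2 at row 2 (s_2 leaves); pivot element 3.
Divide row 2 by 3; eliminate column x4 from the other rows.
Row 1 update in column RHS: 22 − 0·2 = 22.

22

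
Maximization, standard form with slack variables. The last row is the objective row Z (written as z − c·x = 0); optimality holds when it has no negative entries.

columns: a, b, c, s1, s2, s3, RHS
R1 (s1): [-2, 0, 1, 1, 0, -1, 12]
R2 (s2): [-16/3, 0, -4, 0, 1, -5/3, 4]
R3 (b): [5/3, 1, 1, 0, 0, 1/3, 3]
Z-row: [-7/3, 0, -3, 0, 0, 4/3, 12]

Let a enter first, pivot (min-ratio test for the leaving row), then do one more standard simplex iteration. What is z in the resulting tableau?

Ratio test on column a — row 1: entry -2 ≤ 0; row 2: entry -16/3 ≤ 0; row 3: 3/(5/3) = 9/5. Minimum is 9/5 at row 3 (b leaves); pivot element 5/3.
Pivot on row 3; the Z-row RHS becomes 12 − (-7/3)·(9/5) = 81/5.
Next entering variable (most negative Z-row entry -8/5): c.
Ratio test on column c — row 1: (78/5)/(11/5) = 78/11; row 2: entry -4/5 ≤ 0; row 3: (9/5)/(3/5) = 3. Minimum is 3 at row 3 (a leaves); pivot element 3/5.
After the second pivot the Z-row RHS is 81/5 − (-8/5)·3 = 21.

21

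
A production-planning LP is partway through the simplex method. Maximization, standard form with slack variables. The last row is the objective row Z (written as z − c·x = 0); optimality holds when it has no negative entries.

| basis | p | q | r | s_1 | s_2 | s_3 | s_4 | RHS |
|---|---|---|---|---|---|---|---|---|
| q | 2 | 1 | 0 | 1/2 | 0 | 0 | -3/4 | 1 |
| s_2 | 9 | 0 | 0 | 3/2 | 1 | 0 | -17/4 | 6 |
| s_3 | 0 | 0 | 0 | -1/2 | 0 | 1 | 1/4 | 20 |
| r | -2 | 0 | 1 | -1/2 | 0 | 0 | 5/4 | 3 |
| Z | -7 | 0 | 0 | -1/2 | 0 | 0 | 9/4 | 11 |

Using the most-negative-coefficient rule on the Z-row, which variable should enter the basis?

Negative Z-row entries: p: -7, s_1: -1/2.
The most negative is -7 in column p, so p enters.

p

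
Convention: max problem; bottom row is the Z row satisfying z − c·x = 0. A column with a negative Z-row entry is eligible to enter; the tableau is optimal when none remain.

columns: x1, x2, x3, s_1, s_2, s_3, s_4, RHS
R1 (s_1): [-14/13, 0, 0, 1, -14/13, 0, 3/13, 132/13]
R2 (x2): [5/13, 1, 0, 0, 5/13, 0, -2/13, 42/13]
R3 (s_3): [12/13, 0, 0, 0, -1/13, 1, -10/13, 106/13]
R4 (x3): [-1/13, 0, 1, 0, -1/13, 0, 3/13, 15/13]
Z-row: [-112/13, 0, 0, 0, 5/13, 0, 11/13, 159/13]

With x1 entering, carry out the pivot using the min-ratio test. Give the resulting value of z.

Ratio test on column x1 — row 1: entry -14/13 ≤ 0; row 2: (42/13)/(5/13) = 42/5; row 3: (106/13)/(12/13) = 53/6; row 4: entry -1/13 ≤ 0. Minimum is 42/5 at row 2 (x2 leaves); pivot element 5/13.
Pivot on row 2; the Z-row RHS becomes 159/13 − (-112/13)·(42/5) = 423/5.

423/5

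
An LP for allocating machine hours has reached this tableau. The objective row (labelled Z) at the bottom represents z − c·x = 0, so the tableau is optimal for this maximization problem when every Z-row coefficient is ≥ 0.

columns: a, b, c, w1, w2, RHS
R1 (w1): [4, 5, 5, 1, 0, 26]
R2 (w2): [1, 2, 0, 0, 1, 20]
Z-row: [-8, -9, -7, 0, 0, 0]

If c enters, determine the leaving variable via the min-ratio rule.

Column c entries and ratios — w1: 26/5 = 26/5; w2: 0 ≤ 0, skip.
Smallest ratio is 26/5 in the row of w1, so w1 leaves.

w1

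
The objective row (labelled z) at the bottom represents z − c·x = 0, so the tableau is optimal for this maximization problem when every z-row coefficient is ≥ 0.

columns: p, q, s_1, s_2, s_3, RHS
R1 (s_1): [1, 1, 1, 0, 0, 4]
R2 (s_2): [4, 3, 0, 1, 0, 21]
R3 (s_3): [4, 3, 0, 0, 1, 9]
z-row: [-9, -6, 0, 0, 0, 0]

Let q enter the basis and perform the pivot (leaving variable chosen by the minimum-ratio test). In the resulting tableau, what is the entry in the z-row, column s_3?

Ratio test on column q — row 1: 4/1 = 4; row 2: 21/3 = 7; row 3: 9/3 = 3. Minimum is 3 at row 3 (s_3 leaves); pivot element 3.
Divide row 3 by 3; eliminate column q from the other rows.
z-row update in column s_3: 0 − (-6)·(1/3) = 2.

2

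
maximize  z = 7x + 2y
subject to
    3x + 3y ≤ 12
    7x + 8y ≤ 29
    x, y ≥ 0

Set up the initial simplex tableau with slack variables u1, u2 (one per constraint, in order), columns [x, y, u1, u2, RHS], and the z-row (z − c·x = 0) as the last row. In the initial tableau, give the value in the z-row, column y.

-2

The z-row carries the negated objective coefficients: the y entry is -2.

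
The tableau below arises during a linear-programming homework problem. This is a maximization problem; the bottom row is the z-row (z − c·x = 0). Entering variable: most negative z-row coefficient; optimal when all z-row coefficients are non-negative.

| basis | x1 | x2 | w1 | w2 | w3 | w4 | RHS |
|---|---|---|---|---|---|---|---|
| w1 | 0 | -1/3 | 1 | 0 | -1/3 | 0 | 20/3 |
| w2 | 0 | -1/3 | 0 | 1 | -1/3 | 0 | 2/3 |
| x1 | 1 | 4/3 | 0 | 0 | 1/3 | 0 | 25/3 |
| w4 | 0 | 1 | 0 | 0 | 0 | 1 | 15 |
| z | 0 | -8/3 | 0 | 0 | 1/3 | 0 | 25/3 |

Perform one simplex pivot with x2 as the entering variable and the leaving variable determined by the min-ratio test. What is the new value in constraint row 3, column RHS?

Ratio test on column x2 — row 1: entry -1/3 ≤ 0; row 2: entry -1/3 ≤ 0; row 3: (25/3)/(4/3) = 25/4; row 4: 15/1 = 15. Minimum is 25/4 at row 3 (x1 leaves); pivot element 4/3.
Divide row 3 by 4/3; eliminate column x2 from the other rows.
In the new row 3, the RHS entry is the old entry divided by the pivot: (25/3)/(4/3) = 25/4.

25/4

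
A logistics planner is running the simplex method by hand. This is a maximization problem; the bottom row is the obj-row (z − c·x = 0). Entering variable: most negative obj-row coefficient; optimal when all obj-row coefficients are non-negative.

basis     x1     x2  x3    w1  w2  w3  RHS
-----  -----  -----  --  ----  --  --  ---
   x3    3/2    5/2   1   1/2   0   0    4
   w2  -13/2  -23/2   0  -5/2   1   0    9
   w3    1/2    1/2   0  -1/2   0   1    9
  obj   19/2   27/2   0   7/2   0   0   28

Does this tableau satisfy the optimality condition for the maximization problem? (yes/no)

yes

Every obj-row coefficient is ≥ 0, so the tableau is optimal.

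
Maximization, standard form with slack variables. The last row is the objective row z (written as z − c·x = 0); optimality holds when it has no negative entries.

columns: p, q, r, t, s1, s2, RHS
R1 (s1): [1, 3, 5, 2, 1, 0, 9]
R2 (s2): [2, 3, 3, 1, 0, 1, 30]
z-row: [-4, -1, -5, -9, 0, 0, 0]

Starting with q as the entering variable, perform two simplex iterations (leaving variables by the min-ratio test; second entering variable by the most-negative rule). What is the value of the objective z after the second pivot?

81/2

Ratio test on column q — row 1: 9/3 = 3; row 2: 30/3 = 10. Minimum is 3 at row 1 (s1 leaves); pivot element 3.
Pivot on row 1; the z-row RHS becomes 0 − (-1)·3 = 3.
Next entering variable (most negative z-row entry -25/3): t.
Ratio test on column t — row 1: 3/(2/3) = 9/2; row 2: entry -1 ≤ 0. Minimum is 9/2 at row 1 (q leaves); pivot element 2/3.
After the second pivot the z-row RHS is 3 − (-25/3)·(9/2) = 81/2.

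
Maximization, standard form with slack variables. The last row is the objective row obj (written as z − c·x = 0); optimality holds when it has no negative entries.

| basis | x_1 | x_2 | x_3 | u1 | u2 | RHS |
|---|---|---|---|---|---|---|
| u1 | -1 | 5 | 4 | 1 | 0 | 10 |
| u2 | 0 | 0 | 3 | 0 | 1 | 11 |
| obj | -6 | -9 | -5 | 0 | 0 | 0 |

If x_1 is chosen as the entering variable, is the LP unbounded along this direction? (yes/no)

Every constraint-row entry in column x_1 is ≤ 0, so increasing x_1 is unbounded.

yes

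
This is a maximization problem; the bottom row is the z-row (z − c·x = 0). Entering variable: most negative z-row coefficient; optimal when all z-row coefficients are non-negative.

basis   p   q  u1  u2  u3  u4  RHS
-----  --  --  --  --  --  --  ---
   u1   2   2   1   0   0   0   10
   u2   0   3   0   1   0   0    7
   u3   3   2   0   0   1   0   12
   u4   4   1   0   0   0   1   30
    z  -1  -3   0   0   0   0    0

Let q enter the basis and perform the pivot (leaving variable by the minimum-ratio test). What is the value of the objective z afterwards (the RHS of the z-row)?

7

Ratio test on column q — row 1: 10/2 = 5; row 2: 7/3 = 7/3; row 3: 12/2 = 6; row 4: 30/1 = 30. Minimum is 7/3 at row 2 (u2 leaves); pivot element 3.
Pivot on row 2; the z-row RHS becomes 0 − (-3)·(7/3) = 7.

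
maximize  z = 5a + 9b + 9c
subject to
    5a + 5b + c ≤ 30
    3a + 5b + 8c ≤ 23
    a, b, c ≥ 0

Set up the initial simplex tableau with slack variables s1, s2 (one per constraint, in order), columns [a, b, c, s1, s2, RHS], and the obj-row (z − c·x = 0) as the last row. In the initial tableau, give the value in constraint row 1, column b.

5

Constraint 1 has coefficient 5 on b.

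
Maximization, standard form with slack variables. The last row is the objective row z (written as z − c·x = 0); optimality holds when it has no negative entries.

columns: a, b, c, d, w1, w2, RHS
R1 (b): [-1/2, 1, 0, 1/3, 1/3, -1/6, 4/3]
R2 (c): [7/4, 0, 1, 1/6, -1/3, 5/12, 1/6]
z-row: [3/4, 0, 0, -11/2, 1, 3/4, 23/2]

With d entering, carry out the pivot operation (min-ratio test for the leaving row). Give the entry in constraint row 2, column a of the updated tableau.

21/2

Ratio test on column d — row 1: (4/3)/(1/3) = 4; row 2: (1/6)/(1/6) = 1. Minimum is 1 at row 2 (c leaves); pivot element 1/6.
Divide row 2 by 1/6; eliminate column d from the other rows.
In the new row 2, the a entry is the old entry divided by the pivot: (7/4)/(1/6) = 21/2.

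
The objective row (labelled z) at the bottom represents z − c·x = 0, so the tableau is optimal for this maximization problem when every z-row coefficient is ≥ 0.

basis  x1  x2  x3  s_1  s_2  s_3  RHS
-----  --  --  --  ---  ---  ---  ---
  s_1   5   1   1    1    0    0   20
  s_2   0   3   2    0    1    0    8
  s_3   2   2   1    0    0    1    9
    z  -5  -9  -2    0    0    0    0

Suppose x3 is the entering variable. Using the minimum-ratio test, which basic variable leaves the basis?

s_2

Column x3 entries and ratios — s_1: 20/1 = 20; s_2: 8/2 = 4; s_3: 9/1 = 9.
Smallest ratio is 4 in the row of s_2, so s_2 leaves.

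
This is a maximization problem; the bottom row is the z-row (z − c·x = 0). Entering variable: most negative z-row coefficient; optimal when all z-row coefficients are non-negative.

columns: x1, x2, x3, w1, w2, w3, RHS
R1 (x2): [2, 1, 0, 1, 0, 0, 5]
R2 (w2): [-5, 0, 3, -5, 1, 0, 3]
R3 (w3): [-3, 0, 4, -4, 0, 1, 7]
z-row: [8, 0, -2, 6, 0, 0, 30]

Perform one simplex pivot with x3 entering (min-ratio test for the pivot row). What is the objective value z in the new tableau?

Ratio test on column x3 — row 1: entry 0 ≤ 0; row 2: 3/3 = 1; row 3: 7/4 = 7/4. Minimum is 1 at row 2 (w2 leaves); pivot element 3.
Pivot on row 2; the z-row RHS becomes 30 − (-2)·1 = 32.

32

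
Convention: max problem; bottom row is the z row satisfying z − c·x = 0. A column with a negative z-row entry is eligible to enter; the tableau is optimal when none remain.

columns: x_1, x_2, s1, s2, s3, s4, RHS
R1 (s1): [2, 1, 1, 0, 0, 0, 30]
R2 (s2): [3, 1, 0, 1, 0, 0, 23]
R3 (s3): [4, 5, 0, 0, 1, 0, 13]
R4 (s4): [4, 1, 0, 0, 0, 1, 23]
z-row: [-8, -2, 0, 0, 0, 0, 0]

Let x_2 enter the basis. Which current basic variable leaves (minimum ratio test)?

s3

Column x_2 entries and ratios — s1: 30/1 = 30; s2: 23/1 = 23; s3: 13/5 = 13/5; s4: 23/1 = 23.
Smallest ratio is 13/5 in the row of s3, so s3 leaves.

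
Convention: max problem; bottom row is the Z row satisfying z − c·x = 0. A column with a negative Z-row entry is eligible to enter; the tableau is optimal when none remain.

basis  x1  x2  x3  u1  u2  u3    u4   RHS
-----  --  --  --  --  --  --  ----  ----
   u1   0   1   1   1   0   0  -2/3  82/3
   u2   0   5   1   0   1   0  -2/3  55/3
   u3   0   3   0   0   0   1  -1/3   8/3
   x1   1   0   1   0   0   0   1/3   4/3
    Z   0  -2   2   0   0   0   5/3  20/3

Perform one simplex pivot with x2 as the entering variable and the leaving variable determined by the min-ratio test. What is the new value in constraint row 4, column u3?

Ratio test on column x2 — row 1: (82/3)/1 = 82/3; row 2: (55/3)/5 = 11/3; row 3: (8/3)/3 = 8/9; row 4: entry 0 ≤ 0. Minimum is 8/9 at row 3 (u3 leaves); pivot element 3.
Divide row 3 by 3; eliminate column x2 from the other rows.
Row 4 update in column u3: 0 − 0·(1/3) = 0.

0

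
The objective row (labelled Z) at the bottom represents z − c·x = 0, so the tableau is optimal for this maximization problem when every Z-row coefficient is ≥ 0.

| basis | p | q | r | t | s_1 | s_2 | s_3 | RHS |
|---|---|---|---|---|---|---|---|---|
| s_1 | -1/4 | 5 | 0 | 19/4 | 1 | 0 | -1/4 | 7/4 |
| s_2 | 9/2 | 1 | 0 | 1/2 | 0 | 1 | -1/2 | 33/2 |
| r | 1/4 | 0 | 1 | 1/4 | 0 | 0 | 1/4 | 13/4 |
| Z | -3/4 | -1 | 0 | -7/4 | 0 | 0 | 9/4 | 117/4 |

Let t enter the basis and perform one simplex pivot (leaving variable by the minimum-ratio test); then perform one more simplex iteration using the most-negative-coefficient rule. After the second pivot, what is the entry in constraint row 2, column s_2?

19/86

Ratio test on column t — row 1: (7/4)/(19/4) = 7/19; row 2: (33/2)/(1/2) = 33; row 3: (13/4)/(1/4) = 13. Minimum is 7/19 at row 1 (s_1 leaves); pivot element 19/4.
Divide row 1 by 19/4; eliminate column t from the other rows.
Second iteration: most negative Z-row entry is -16/19 in column p, so p enters.
Ratio test on column p — row 1: entry -1/19 ≤ 0; row 2: (310/19)/(86/19) = 155/43; row 3: (60/19)/(5/19) = 12. Minimum is 155/43 at row 2 (s_2 leaves); pivot element 86/19.
Divide row 2 by 86/19; eliminate column p from the other rows.
After both pivots, the entry at constraint row 2, column s_2 is 19/86.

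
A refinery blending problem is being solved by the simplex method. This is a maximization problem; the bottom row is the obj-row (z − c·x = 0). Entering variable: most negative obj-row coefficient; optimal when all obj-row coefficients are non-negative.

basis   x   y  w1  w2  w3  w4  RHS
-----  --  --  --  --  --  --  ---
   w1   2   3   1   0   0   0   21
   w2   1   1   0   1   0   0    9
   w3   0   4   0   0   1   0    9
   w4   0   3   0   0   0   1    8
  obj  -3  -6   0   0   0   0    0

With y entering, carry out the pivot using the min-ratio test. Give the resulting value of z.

27/2

Ratio test on column y — row 1: 21/3 = 7; row 2: 9/1 = 9; row 3: 9/4 = 9/4; row 4: 8/3 = 8/3. Minimum is 9/4 at row 3 (w3 leaves); pivot element 4.
Pivot on row 3; the obj-row RHS becomes 0 − (-6)·(9/4) = 27/2.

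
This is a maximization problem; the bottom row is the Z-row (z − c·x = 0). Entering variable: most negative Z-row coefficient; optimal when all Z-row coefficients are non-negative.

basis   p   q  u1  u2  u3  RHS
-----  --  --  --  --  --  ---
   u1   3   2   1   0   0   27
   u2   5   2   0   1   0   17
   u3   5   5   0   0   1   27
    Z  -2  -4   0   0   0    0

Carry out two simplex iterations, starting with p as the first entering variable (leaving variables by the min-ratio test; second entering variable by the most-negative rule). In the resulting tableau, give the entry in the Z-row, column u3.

Ratio test on column p — row 1: 27/3 = 9; row 2: 17/5 = 17/5; row 3: 27/5 = 27/5. Minimum is 17/5 at row 2 (u2 leaves); pivot element 5.
Divide row 2 by 5; eliminate column p from the other rows.
Second iteration: most negative Z-row entry is -16/5 in column q, so q enters.
Ratio test on column q — row 1: (84/5)/(4/5) = 21; row 2: (17/5)/(2/5) = 17/2; row 3: 10/3 = 10/3. Minimum is 10/3 at row 3 (u3 leaves); pivot element 3.
Divide row 3 by 3; eliminate column q from the other rows.
After both pivots, the entry at the Z-row, column u3 is 16/15.

16/15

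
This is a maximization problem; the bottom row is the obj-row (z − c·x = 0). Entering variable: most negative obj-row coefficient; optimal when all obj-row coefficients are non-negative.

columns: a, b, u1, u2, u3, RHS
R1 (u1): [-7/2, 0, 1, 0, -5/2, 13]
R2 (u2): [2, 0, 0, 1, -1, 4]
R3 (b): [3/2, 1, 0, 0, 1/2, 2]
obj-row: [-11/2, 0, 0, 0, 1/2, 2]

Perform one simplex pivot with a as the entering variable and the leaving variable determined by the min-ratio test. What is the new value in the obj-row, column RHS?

Ratio test on column a — row 1: entry -7/2 ≤ 0; row 2: 4/2 = 2; row 3: 2/(3/2) = 4/3. Minimum is 4/3 at row 3 (b leaves); pivot element 3/2.
Divide row 3 by 3/2; eliminate column a from the other rows.
obj-row update in column RHS: 2 − (-11/2)·(4/3) = 28/3.

28/3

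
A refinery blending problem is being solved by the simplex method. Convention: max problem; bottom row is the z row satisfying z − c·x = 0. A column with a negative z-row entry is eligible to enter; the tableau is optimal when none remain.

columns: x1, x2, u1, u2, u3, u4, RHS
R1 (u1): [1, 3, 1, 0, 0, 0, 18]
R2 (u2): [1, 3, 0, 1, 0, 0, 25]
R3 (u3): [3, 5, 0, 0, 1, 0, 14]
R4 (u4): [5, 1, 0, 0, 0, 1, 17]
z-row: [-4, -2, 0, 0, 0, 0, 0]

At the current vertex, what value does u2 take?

u2 is basic (row 2); its value is the RHS of that row, 25.

25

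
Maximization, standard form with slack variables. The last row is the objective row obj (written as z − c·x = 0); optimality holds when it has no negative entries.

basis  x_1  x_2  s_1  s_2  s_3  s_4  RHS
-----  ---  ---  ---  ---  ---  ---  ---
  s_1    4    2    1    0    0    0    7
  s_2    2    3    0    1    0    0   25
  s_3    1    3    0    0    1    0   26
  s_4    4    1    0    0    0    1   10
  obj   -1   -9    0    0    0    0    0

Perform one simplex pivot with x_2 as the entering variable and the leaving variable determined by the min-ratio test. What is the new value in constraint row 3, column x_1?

-5

Ratio test on column x_2 — row 1: 7/2 = 7/2; row 2: 25/3 = 25/3; row 3: 26/3 = 26/3; row 4: 10/1 = 10. Minimum is 7/2 at row 1 (s_1 leaves); pivot element 2.
Divide row 1 by 2; eliminate column x_2 from the other rows.
Row 3 update in column x_1: 1 − 3·2 = -5.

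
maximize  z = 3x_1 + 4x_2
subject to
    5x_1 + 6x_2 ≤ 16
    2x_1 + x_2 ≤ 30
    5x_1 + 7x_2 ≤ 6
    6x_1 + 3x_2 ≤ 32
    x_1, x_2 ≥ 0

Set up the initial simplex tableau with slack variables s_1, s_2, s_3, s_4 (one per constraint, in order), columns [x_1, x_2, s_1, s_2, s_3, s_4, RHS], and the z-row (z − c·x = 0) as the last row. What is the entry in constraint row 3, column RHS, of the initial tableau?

6

The RHS of constraint 3 is b_3 = 6.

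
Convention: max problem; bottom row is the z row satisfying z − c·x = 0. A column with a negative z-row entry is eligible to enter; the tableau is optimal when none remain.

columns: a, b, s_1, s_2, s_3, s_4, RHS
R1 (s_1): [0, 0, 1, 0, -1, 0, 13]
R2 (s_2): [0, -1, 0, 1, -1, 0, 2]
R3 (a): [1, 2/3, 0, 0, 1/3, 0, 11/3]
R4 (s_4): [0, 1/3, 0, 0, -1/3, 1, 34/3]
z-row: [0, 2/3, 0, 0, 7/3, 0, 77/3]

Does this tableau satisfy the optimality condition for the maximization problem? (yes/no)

Every z-row coefficient is ≥ 0, so the tableau is optimal.

yes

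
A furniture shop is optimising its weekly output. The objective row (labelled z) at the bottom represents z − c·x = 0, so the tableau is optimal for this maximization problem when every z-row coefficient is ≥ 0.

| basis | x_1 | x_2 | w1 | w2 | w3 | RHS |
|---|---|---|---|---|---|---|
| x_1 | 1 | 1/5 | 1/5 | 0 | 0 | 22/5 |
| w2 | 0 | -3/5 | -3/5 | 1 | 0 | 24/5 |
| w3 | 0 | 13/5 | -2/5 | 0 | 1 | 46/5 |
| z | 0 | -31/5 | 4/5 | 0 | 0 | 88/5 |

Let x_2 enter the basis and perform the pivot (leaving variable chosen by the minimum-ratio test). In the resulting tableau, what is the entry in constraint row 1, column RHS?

48/13

Ratio test on column x_2 — row 1: (22/5)/(1/5) = 22; row 2: entry -3/5 ≤ 0; row 3: (46/5)/(13/5) = 46/13. Minimum is 46/13 at row 3 (w3 leaves); pivot element 13/5.
Divide row 3 by 13/5; eliminate column x_2 from the other rows.
Row 1 update in column RHS: 22/5 − (1/5)·(46/13) = 48/13.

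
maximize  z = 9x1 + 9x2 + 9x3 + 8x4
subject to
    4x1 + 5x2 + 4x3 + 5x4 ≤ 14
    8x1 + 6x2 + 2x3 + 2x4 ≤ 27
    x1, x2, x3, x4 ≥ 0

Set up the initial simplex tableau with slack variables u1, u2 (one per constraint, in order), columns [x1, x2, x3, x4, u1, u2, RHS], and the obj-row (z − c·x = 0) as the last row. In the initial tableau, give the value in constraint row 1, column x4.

5

Constraint 1 has coefficient 5 on x4.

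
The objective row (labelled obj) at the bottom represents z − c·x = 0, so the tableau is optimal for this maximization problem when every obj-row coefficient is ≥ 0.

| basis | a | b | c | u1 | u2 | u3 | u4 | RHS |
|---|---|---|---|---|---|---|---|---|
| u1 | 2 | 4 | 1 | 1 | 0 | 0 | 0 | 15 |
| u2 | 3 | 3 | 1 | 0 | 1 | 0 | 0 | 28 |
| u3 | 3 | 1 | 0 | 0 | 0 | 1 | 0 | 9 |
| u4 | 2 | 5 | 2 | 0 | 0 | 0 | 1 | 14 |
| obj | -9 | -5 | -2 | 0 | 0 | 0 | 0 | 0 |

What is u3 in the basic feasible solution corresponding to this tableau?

u3 is basic (row 3); its value is the RHS of that row, 9.

9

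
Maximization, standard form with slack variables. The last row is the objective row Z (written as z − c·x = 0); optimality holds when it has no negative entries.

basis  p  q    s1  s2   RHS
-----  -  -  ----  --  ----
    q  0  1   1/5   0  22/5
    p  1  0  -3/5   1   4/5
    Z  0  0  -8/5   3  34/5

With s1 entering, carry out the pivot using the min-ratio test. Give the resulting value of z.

42

Ratio test on column s1 — row 1: (22/5)/(1/5) = 22; row 2: entry -3/5 ≤ 0. Minimum is 22 at row 1 (q leaves); pivot element 1/5.
Pivot on row 1; the Z-row RHS becomes 34/5 − (-8/5)·22 = 42.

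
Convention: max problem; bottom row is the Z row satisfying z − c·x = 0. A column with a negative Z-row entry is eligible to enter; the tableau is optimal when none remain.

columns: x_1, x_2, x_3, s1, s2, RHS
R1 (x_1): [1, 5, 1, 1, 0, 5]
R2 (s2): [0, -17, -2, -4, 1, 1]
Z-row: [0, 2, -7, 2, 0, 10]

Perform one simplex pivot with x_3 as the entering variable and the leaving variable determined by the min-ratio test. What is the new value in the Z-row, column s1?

Ratio test on column x_3 — row 1: 5/1 = 5; row 2: entry -2 ≤ 0. Minimum is 5 at row 1 (x_1 leaves); pivot element 1.
Divide row 1 by 1; eliminate column x_3 from the other rows.
Z-row update in column s1: 2 − (-7)·1 = 9.

9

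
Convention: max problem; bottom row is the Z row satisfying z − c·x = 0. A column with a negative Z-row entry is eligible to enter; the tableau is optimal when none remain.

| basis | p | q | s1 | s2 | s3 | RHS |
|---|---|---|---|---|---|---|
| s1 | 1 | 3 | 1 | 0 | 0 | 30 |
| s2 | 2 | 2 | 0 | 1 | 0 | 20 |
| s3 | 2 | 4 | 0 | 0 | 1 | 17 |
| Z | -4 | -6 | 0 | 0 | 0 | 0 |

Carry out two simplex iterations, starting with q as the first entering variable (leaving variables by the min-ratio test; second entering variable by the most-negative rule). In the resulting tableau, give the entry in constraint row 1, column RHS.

Ratio test on column q — row 1: 30/3 = 10; row 2: 20/2 = 10; row 3: 17/4 = 17/4. Minimum is 17/4 at row 3 (s3 leaves); pivot element 4.
Divide row 3 by 4; eliminate column q from the other rows.
Second iteration: most negative Z-row entry is -1 in column p, so p enters.
Ratio test on column p — row 1: entry -1/2 ≤ 0; row 2: (23/2)/1 = 23/2; row 3: (17/4)/(1/2) = 17/2. Minimum is 17/2 at row 3 (q leaves); pivot element 1/2.
Divide row 3 by 1/2; eliminate column p from the other rows.
After both pivots, the entry at constraint row 1, column RHS is 43/2.

43/2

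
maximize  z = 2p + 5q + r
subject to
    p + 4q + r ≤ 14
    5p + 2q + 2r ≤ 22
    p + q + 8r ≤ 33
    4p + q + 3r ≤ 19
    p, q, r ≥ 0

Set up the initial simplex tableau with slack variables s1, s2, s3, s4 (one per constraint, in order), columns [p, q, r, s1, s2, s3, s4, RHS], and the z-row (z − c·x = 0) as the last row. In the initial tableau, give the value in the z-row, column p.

-2

The z-row carries the negated objective coefficients: the p entry is -2.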